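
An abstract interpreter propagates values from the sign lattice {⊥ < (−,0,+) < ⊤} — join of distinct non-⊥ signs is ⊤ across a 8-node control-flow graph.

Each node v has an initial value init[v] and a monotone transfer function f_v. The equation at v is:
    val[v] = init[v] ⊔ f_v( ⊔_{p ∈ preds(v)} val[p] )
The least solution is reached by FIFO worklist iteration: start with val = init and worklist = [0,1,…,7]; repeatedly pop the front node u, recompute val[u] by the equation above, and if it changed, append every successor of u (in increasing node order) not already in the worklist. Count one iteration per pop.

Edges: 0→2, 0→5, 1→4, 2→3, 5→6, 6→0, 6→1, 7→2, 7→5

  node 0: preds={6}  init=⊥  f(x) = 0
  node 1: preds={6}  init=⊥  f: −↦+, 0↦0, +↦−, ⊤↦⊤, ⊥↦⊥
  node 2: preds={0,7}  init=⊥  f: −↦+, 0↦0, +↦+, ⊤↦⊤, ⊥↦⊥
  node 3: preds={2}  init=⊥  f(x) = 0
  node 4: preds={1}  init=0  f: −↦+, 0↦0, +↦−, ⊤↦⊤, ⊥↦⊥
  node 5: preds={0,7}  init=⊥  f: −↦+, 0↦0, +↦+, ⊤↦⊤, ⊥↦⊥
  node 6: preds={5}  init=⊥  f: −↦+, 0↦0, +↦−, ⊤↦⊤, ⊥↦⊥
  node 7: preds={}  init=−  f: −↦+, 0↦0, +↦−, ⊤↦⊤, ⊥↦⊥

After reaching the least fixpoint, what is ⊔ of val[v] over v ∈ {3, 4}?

⊤

Iteration log — 11 steps:
  step 1. node 0  ⊔preds=⊥  new=0  old=⊥  +wl: 
  step 2. node 1  ⊔preds=⊥  new=⊥  stable
  step 3. node 2  ⊔preds=⊤  new=⊤  old=⊥  +wl: 
  step 4. node 3  ⊔preds=⊤  new=0  old=⊥  +wl: 
  step 5. node 4  ⊔preds=⊥  new=0  stable
  step 6. node 5  ⊔preds=⊤  new=⊤  old=⊥  +wl: 
  step 7. node 6  ⊔preds=⊤  new=⊤  old=⊥  +wl: 0,1
  step 8. node 7  ⊔preds=⊥  new=−  stable
  step 9. node 0  ⊔preds=⊤  new=0  stable
  step 10. node 1  ⊔preds=⊤  new=⊤  old=⊥  +wl: 4
  step 11. node 4  ⊔preds=⊤  new=⊤  old=0  +wl: 

Least fixpoint reached:
  node 0: 0
  node 1: ⊤
  node 2: ⊤
  node 3: 0
  node 4: ⊤
  node 5: ⊤
  node 6: ⊤
  node 7: −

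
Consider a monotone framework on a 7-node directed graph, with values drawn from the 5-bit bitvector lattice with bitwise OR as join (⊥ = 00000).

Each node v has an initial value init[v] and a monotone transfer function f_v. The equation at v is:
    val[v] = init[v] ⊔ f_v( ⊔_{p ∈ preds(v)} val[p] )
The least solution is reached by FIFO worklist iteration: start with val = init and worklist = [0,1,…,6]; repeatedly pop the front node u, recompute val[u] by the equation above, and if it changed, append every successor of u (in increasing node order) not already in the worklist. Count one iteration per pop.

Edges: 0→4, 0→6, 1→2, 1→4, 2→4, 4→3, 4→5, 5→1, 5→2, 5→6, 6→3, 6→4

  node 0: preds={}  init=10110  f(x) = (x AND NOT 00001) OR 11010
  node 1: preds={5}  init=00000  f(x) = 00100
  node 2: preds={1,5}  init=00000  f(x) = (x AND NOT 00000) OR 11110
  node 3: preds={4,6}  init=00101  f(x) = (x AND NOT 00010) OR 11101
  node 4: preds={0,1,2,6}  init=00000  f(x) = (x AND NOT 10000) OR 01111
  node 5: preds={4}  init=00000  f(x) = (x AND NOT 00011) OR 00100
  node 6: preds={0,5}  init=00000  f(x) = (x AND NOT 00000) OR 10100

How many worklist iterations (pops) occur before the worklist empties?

Iteration log — 11 steps:
  step 1. node 0  ⊔preds=00000  new=11110  old=10110  +wl: 
  step 2. node 1  ⊔preds=00000  new=00100  old=00000  +wl: 
  step 3. node 2  ⊔preds=00100  new=11110  old=00000  +wl: 
  step 4. node 3  ⊔preds=00000  new=11101  old=00101  +wl: 
  step 5. node 4  ⊔preds=11110  new=01111  old=00000  +wl: 3
  step 6. node 5  ⊔preds=01111  new=01100  old=00000  +wl: 1,2
  step 7. node 6  ⊔preds=11110  new=11110  old=00000  +wl: 4
  step 8. node 3  ⊔preds=11111  new=11101  stable
  step 9. node 1  ⊔preds=01100  new=00100  stable
  step 10. node 2  ⊔preds=01100  new=11110  stable
  step 11. node 4  ⊔preds=11110  new=01111  stable

Least fixpoint reached:
  node 0: 11110
  node 1: 00100
  node 2: 11110
  node 3: 11101
  node 4: 01111
  node 5: 01100
  node 6: 11110

11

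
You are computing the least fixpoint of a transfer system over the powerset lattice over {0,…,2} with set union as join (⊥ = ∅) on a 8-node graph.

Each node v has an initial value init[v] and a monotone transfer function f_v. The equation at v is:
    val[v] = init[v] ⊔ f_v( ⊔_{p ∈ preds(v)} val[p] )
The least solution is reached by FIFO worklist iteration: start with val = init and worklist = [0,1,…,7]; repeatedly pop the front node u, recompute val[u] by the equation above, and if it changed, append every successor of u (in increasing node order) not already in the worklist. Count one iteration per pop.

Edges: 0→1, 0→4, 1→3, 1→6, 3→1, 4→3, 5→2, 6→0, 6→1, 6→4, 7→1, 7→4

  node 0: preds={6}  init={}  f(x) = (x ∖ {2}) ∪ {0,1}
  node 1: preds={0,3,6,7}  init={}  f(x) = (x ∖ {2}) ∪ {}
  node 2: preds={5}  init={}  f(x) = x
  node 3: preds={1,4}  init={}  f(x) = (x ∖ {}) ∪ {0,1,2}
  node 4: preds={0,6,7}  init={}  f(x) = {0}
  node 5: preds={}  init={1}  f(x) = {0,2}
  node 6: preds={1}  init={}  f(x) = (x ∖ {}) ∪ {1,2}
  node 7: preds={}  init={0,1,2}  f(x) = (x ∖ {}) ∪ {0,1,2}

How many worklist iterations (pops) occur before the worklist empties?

13

Trace (13 dequeues):
  [1] u=0 | in {} | out {0,1} | prev {} | push {}
  [2] u=1 | in {0,1,2} | out {0,1} | prev {} | push {}
  [3] u=2 | in {1} | out {1} | prev {} | push {}
  [4] u=3 | in {0,1} | out {0,1,2} | prev {} | push {1}
  [5] u=4 | in {0,1,2} | out {0} | prev {} | push {3}
  [6] u=5 | in {} | out {0,1,2} | prev {1} | push {2}
  [7] u=6 | in {0,1} | out {0,1,2} | prev {} | push {0,4}
  [8] u=7 | in {} | out {0,1,2} | ==
  [9] u=1 | in {0,1,2} | out {0,1} | ==
  [10] u=3 | in {0,1} | out {0,1,2} | ==
  [11] u=2 | in {0,1,2} | out {0,1,2} | prev {1} | push {}
  [12] u=0 | in {0,1,2} | out {0,1} | ==
  [13] u=4 | in {0,1,2} | out {0} | ==

Converged values:
  [0] {0,1}
  [1] {0,1}
  [2] {0,1,2}
  [3] {0,1,2}
  [4] {0}
  [5] {0,1,2}
  [6] {0,1,2}
  [7] {0,1,2}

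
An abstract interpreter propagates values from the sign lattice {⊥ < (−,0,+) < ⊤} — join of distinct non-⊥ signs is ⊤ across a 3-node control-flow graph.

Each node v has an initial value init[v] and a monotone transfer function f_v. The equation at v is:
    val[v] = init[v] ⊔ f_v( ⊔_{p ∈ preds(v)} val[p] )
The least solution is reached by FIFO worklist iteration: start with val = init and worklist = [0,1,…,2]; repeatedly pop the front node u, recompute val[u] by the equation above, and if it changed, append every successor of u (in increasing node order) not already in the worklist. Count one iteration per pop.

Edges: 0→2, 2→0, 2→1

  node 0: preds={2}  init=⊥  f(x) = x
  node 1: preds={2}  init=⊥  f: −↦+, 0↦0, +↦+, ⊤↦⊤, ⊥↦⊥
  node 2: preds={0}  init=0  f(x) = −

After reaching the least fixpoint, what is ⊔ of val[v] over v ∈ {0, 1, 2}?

⊤

Iteration log — 6 steps:
  step 1. node 0  ⊔preds=0  new=0  old=⊥  +wl: 
  step 2. node 1  ⊔preds=0  new=0  old=⊥  +wl: 
  step 3. node 2  ⊔preds=0  new=⊤  old=0  +wl: 0,1
  step 4. node 0  ⊔preds=⊤  new=⊤  old=0  +wl: 2
  step 5. node 1  ⊔preds=⊤  new=⊤  old=0  +wl: 
  step 6. node 2  ⊔preds=⊤  new=⊤  stable

Least fixpoint reached:
  node 0: ⊤
  node 1: ⊤
  node 2: ⊤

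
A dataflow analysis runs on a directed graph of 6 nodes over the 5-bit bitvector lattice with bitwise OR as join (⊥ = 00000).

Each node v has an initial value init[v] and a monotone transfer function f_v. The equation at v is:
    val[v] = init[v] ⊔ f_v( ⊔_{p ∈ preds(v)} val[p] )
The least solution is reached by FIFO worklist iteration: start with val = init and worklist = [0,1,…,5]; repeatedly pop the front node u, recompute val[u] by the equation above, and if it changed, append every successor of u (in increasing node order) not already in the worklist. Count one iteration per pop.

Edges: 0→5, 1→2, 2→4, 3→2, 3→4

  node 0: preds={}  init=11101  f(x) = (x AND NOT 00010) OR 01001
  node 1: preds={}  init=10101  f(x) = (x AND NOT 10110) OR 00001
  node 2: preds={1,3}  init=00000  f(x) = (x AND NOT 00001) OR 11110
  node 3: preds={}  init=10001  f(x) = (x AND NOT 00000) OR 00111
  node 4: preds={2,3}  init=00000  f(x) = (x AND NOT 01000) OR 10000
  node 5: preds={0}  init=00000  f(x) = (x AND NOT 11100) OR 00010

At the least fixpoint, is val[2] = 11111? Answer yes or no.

no

Trace (7 dequeues):
  [1] u=0 | in 00000 | out 11101 | ==
  [2] u=1 | in 00000 | out 10101 | ==
  [3] u=2 | in 10101 | out 11110 | prev 00000 | push {}
  [4] u=3 | in 00000 | out 10111 | prev 10001 | push {2}
  [5] u=4 | in 11111 | out 10111 | prev 00000 | push {}
  [6] u=5 | in 11101 | out 00011 | prev 00000 | push {}
  [7] u=2 | in 10111 | out 11110 | ==

Converged values:
  [0] 11101
  [1] 10101
  [2] 11110
  [3] 10111
  [4] 10111
  [5] 00011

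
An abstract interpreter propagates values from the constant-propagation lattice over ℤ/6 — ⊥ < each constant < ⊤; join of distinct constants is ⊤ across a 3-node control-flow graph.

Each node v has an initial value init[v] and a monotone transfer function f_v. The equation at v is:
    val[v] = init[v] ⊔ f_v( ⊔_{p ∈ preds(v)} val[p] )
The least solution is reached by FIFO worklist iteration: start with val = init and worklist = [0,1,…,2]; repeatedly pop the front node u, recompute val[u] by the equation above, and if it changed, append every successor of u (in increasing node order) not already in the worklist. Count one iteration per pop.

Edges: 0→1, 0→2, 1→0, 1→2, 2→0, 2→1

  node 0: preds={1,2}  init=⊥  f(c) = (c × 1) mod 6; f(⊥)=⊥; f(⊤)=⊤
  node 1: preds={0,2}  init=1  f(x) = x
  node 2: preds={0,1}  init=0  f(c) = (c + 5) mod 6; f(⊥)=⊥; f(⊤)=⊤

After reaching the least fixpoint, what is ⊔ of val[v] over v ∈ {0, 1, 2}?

Trace (5 dequeues):
  [1] u=0 | in ⊤ | out ⊤ | prev ⊥ | push {}
  [2] u=1 | in ⊤ | out ⊤ | prev 1 | push {0}
  [3] u=2 | in ⊤ | out ⊤ | prev 0 | push {1}
  [4] u=0 | in ⊤ | out ⊤ | ==
  [5] u=1 | in ⊤ | out ⊤ | ==

Converged values:
  [0] ⊤
  [1] ⊤
  [2] ⊤

⊤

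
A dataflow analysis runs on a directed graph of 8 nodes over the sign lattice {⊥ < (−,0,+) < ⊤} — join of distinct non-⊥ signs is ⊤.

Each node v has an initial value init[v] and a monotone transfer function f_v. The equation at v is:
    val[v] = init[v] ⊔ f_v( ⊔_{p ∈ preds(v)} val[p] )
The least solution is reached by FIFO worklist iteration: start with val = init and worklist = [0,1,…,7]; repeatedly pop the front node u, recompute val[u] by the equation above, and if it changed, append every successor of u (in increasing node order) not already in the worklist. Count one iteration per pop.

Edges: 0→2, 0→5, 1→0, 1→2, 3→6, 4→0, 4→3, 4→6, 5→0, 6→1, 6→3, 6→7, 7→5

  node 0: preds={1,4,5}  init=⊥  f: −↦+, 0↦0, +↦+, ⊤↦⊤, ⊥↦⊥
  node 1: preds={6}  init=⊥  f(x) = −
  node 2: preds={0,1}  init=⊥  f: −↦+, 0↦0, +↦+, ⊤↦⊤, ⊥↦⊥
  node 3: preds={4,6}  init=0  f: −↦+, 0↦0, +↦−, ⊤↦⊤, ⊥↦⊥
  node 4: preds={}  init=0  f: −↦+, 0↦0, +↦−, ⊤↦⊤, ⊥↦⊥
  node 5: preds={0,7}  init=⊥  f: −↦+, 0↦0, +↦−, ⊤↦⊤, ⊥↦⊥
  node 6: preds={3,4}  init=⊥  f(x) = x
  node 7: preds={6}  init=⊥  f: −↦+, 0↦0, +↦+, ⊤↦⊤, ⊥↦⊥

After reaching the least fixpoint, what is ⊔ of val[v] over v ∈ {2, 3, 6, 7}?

Worklist (14 pops):
  #1 pop 0: in=0 → 0 (was ⊥); enqueue []
  #2 pop 1: in=⊥ → − (was ⊥); enqueue [0]
  #3 pop 2: in=⊤ → ⊤ (was ⊥); enqueue []
  #4 pop 3: in=0 → 0 (no change)
  #5 pop 4: in=⊥ → 0 (no change)
  #6 pop 5: in=0 → 0 (was ⊥); enqueue []
  #7 pop 6: in=0 → 0 (was ⊥); enqueue [1,3]
  #8 pop 7: in=0 → 0 (was ⊥); enqueue [5]
  #9 pop 0: in=⊤ → ⊤ (was 0); enqueue [2]
  #10 pop 1: in=0 → − (no change)
  #11 pop 3: in=0 → 0 (no change)
  #12 pop 5: in=⊤ → ⊤ (was 0); enqueue [0]
  #13 pop 2: in=⊤ → ⊤ (no change)
  #14 pop 0: in=⊤ → ⊤ (no change)

Fixpoint:
  val[0] = ⊤
  val[1] = −
  val[2] = ⊤
  val[3] = 0
  val[4] = 0
  val[5] = ⊤
  val[6] = 0
  val[7] = 0

⊤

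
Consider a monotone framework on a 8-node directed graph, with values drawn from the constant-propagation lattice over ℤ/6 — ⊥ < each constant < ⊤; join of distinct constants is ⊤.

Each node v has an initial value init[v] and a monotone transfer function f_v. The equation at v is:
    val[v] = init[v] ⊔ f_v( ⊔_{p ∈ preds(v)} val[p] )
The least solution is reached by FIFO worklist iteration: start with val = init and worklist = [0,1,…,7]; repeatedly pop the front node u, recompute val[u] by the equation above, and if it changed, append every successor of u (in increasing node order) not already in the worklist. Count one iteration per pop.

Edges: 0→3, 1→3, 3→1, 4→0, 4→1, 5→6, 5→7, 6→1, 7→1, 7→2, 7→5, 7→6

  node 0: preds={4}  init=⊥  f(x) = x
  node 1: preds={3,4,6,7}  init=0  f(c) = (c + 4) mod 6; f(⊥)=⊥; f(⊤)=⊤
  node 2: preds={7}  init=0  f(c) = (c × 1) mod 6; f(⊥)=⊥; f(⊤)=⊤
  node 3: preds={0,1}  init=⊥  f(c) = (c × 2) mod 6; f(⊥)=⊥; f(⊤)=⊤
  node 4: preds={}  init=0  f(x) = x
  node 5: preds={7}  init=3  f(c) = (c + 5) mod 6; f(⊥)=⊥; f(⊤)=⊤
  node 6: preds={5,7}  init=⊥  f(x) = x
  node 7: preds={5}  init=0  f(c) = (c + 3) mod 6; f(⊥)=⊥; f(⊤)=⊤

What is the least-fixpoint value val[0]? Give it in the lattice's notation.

0

Trace (12 dequeues):
  [1] u=0 | in 0 | out 0 | prev ⊥ | push {}
  [2] u=1 | in 0 | out ⊤ | prev 0 | push {}
  [3] u=2 | in 0 | out 0 | ==
  [4] u=3 | in ⊤ | out ⊤ | prev ⊥ | push {1}
  [5] u=4 | in ⊥ | out 0 | ==
  [6] u=5 | in 0 | out ⊤ | prev 3 | push {}
  [7] u=6 | in ⊤ | out ⊤ | prev ⊥ | push {}
  [8] u=7 | in ⊤ | out ⊤ | prev 0 | push {2,5,6}
  [9] u=1 | in ⊤ | out ⊤ | ==
  [10] u=2 | in ⊤ | out ⊤ | prev 0 | push {}
  [11] u=5 | in ⊤ | out ⊤ | ==
  [12] u=6 | in ⊤ | out ⊤ | ==

Converged values:
  [0] 0
  [1] ⊤
  [2] ⊤
  [3] ⊤
  [4] 0
  [5] ⊤
  [6] ⊤
  [7] ⊤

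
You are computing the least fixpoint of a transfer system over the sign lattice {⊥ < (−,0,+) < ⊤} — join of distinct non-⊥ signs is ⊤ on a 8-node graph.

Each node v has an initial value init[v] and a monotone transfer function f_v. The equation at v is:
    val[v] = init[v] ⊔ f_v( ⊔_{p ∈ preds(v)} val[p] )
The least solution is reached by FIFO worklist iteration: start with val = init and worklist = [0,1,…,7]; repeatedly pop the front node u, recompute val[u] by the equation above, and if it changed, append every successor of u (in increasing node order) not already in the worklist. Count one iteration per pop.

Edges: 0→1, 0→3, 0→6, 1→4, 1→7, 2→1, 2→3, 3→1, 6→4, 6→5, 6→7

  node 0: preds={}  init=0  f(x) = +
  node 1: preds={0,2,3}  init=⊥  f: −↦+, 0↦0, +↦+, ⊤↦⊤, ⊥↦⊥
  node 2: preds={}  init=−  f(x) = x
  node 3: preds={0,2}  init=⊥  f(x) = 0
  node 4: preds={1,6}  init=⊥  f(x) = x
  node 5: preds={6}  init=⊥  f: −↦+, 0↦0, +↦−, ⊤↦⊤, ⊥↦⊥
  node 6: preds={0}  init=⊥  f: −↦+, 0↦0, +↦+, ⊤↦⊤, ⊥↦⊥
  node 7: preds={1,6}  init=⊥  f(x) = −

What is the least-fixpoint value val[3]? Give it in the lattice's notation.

Trace (11 dequeues):
  [1] u=0 | in ⊥ | out ⊤ | prev 0 | push {}
  [2] u=1 | in ⊤ | out ⊤ | prev ⊥ | push {}
  [3] u=2 | in ⊥ | out − | ==
  [4] u=3 | in ⊤ | out 0 | prev ⊥ | push {1}
  [5] u=4 | in ⊤ | out ⊤ | prev ⊥ | push {}
  [6] u=5 | in ⊥ | out ⊥ | ==
  [7] u=6 | in ⊤ | out ⊤ | prev ⊥ | push {4,5}
  [8] u=7 | in ⊤ | out − | prev ⊥ | push {}
  [9] u=1 | in ⊤ | out ⊤ | ==
  [10] u=4 | in ⊤ | out ⊤ | ==
  [11] u=5 | in ⊤ | out ⊤ | prev ⊥ | push {}

Converged values:
  [0] ⊤
  [1] ⊤
  [2] −
  [3] 0
  [4] ⊤
  [5] ⊤
  [6] ⊤
  [7] −

0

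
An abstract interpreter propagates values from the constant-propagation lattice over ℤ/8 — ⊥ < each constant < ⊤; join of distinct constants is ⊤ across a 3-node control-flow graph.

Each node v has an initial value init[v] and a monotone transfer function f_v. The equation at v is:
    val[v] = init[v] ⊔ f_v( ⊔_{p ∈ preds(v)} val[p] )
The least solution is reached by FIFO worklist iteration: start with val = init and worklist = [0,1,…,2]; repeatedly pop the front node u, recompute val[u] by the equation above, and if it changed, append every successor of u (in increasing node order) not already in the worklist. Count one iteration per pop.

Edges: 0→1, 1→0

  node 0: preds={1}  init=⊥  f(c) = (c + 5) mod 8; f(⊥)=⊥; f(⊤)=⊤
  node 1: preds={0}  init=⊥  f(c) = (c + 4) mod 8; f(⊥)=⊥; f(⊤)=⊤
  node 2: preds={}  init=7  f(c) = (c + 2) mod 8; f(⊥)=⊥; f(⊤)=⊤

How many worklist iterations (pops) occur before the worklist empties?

3

Worklist (3 pops):
  #1 pop 0: in=⊥ → ⊥ (no change)
  #2 pop 1: in=⊥ → ⊥ (no change)
  #3 pop 2: in=⊥ → 7 (no change)

Fixpoint:
  val[0] = ⊥
  val[1] = ⊥
  val[2] = 7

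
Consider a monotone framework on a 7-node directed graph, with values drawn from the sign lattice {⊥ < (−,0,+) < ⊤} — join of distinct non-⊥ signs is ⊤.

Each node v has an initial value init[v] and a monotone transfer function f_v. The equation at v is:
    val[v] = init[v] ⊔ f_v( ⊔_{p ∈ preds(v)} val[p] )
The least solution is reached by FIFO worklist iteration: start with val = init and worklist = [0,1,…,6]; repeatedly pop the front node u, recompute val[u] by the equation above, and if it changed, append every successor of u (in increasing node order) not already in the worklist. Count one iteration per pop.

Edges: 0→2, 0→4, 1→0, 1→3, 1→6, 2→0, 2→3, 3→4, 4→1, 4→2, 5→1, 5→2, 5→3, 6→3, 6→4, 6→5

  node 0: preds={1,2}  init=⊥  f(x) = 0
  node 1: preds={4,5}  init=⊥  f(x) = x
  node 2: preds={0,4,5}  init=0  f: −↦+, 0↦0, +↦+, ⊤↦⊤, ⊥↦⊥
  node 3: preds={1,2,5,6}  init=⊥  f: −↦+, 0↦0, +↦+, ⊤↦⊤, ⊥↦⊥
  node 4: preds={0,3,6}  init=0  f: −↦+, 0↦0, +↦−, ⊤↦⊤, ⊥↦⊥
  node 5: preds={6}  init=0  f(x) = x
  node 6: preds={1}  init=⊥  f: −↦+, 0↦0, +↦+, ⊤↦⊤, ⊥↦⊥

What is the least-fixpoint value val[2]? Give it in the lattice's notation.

Iteration log — 11 steps:
  step 1. node 0  ⊔preds=0  new=0  old=⊥  +wl: 
  step 2. node 1  ⊔preds=0  new=0  old=⊥  +wl: 0
  step 3. node 2  ⊔preds=0  new=0  stable
  step 4. node 3  ⊔preds=0  new=0  old=⊥  +wl: 
  step 5. node 4  ⊔preds=0  new=0  stable
  step 6. node 5  ⊔preds=⊥  new=0  stable
  step 7. node 6  ⊔preds=0  new=0  old=⊥  +wl: 3,4,5
  step 8. node 0  ⊔preds=0  new=0  stable
  step 9. node 3  ⊔preds=0  new=0  stable
  step 10. node 4  ⊔preds=0  new=0  stable
  step 11. node 5  ⊔preds=0  new=0  stable

Least fixpoint reached:
  node 0: 0
  node 1: 0
  node 2: 0
  node 3: 0
  node 4: 0
  node 5: 0
  node 6: 0

0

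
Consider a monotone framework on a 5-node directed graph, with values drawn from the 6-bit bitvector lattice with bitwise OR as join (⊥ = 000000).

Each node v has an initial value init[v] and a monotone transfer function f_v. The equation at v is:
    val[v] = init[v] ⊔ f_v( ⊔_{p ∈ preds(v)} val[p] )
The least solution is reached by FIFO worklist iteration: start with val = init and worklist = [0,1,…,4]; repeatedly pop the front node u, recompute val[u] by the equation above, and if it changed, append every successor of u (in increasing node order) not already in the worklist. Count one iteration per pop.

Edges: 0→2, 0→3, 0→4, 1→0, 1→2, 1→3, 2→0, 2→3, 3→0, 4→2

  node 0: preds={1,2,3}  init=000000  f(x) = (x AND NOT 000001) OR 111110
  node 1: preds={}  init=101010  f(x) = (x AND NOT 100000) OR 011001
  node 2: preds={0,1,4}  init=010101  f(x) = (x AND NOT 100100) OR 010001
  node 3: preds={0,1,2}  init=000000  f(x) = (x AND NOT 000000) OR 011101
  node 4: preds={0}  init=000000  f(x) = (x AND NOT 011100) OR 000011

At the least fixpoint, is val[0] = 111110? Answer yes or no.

Trace (7 dequeues):
  [1] u=0 | in 111111 | out 111110 | prev 000000 | push {}
  [2] u=1 | in 000000 | out 111011 | prev 101010 | push {0}
  [3] u=2 | in 111111 | out 011111 | prev 010101 | push {}
  [4] u=3 | in 111111 | out 111111 | prev 000000 | push {}
  [5] u=4 | in 111110 | out 100011 | prev 000000 | push {2}
  [6] u=0 | in 111111 | out 111110 | ==
  [7] u=2 | in 111111 | out 011111 | ==

Converged values:
  [0] 111110
  [1] 111011
  [2] 011111
  [3] 111111
  [4] 100011

yes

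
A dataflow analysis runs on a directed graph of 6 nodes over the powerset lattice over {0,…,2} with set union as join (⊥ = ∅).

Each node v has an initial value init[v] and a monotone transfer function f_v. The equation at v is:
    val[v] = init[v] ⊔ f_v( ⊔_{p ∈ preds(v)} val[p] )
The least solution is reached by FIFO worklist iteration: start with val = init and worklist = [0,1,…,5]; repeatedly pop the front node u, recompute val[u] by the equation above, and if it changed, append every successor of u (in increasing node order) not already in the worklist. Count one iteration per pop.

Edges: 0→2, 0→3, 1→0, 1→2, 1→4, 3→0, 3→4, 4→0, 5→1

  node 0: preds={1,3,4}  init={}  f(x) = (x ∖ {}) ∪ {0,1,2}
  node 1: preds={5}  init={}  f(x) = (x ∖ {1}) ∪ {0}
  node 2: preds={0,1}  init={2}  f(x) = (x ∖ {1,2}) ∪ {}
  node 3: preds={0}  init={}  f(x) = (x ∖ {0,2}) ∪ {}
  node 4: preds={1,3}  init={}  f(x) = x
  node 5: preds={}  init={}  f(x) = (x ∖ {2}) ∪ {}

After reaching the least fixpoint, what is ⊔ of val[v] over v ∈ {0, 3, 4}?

{0,1,2}

Iteration log — 7 steps:
  step 1. node 0  ⊔preds={}  new={0,1,2}  old={}  +wl: 
  step 2. node 1  ⊔preds={}  new={0}  old={}  +wl: 0
  step 3. node 2  ⊔preds={0,1,2}  new={0,2}  old={2}  +wl: 
  step 4. node 3  ⊔preds={0,1,2}  new={1}  old={}  +wl: 
  step 5. node 4  ⊔preds={0,1}  new={0,1}  old={}  +wl: 
  step 6. node 5  ⊔preds={}  new={}  stable
  step 7. node 0  ⊔preds={0,1}  new={0,1,2}  stable

Least fixpoint reached:
  node 0: {0,1,2}
  node 1: {0}
  node 2: {0,2}
  node 3: {1}
  node 4: {0,1}
  node 5: {}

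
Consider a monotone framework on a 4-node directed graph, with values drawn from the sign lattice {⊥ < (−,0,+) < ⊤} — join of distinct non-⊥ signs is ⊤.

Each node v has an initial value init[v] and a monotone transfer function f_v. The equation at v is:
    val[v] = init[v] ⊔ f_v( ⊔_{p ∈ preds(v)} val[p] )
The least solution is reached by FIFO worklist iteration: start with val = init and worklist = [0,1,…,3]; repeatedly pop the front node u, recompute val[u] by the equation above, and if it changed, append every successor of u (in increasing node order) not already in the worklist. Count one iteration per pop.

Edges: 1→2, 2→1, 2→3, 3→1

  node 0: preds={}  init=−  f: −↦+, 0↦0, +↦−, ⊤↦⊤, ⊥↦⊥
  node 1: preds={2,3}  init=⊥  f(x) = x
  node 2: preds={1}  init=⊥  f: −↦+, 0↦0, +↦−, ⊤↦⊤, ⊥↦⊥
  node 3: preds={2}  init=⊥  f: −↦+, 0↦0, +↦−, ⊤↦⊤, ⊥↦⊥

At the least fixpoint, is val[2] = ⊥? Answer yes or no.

yes

Iteration log — 4 steps:
  step 1. node 0  ⊔preds=⊥  new=−  stable
  step 2. node 1  ⊔preds=⊥  new=⊥  stable
  step 3. node 2  ⊔preds=⊥  new=⊥  stable
  step 4. node 3  ⊔preds=⊥  new=⊥  stable

Least fixpoint reached:
  node 0: −
  node 1: ⊥
  node 2: ⊥
  node 3: ⊥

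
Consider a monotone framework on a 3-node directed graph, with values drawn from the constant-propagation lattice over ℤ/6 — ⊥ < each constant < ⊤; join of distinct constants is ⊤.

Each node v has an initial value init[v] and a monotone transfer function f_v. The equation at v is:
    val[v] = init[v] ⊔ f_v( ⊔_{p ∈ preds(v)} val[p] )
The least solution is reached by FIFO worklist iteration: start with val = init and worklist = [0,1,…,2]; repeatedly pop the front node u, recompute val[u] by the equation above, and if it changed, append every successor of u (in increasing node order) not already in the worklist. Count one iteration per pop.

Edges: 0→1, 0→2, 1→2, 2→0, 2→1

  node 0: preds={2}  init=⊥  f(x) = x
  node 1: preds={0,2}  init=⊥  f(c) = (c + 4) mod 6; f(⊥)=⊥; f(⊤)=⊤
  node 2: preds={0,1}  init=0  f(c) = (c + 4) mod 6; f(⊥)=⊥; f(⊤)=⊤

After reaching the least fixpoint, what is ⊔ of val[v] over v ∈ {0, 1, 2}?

⊤

Trace (6 dequeues):
  [1] u=0 | in 0 | out 0 | prev ⊥ | push {}
  [2] u=1 | in 0 | out 4 | prev ⊥ | push {}
  [3] u=2 | in ⊤ | out ⊤ | prev 0 | push {0,1}
  [4] u=0 | in ⊤ | out ⊤ | prev 0 | push {2}
  [5] u=1 | in ⊤ | out ⊤ | prev 4 | push {}
  [6] u=2 | in ⊤ | out ⊤ | ==

Converged values:
  [0] ⊤
  [1] ⊤
  [2] ⊤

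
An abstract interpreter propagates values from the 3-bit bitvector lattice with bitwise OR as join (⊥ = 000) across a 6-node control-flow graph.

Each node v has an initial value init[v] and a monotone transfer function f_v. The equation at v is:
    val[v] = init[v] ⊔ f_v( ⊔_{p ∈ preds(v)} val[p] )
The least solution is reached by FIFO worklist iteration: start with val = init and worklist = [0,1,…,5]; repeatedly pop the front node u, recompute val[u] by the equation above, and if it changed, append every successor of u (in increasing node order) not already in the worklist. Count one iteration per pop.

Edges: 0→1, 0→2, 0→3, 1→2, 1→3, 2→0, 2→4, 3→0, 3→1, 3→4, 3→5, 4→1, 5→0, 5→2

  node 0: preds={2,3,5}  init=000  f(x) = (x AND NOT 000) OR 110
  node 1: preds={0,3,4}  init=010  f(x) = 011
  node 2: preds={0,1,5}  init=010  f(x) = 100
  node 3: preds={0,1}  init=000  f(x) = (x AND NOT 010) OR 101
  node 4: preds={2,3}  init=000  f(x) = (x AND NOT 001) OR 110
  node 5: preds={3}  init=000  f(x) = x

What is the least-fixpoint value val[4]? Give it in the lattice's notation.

110

Trace (10 dequeues):
  [1] u=0 | in 010 | out 110 | prev 000 | push {}
  [2] u=1 | in 110 | out 011 | prev 010 | push {}
  [3] u=2 | in 111 | out 110 | prev 010 | push {0}
  [4] u=3 | in 111 | out 101 | prev 000 | push {1}
  [5] u=4 | in 111 | out 110 | prev 000 | push {}
  [6] u=5 | in 101 | out 101 | prev 000 | push {2}
  [7] u=0 | in 111 | out 111 | prev 110 | push {3}
  [8] u=1 | in 111 | out 011 | ==
  [9] u=2 | in 111 | out 110 | ==
  [10] u=3 | in 111 | out 101 | ==

Converged values:
  [0] 111
  [1] 011
  [2] 110
  [3] 101
  [4] 110
  [5] 101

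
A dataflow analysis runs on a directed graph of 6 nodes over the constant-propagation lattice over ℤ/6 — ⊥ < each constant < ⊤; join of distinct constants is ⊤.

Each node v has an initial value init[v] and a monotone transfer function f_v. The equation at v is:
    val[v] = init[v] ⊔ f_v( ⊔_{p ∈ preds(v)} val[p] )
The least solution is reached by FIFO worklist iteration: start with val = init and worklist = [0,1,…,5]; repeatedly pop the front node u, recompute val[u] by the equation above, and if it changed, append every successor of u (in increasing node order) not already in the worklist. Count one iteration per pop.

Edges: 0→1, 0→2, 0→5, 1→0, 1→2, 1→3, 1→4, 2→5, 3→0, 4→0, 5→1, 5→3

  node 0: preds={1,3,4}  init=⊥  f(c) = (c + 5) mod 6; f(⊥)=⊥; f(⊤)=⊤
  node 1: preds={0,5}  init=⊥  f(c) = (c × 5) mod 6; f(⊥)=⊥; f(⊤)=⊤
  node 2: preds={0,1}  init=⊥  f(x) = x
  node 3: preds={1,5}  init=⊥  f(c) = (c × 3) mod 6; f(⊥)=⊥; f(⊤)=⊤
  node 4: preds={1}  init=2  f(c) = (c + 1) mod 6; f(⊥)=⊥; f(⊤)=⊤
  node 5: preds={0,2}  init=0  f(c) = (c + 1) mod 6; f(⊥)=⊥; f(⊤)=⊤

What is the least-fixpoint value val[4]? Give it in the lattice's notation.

Trace (11 dequeues):
  [1] u=0 | in 2 | out 1 | prev ⊥ | push {}
  [2] u=1 | in ⊤ | out ⊤ | prev ⊥ | push {0}
  [3] u=2 | in ⊤ | out ⊤ | prev ⊥ | push {}
  [4] u=3 | in ⊤ | out ⊤ | prev ⊥ | push {}
  [5] u=4 | in ⊤ | out ⊤ | prev 2 | push {}
  [6] u=5 | in ⊤ | out ⊤ | prev 0 | push {1,3}
  [7] u=0 | in ⊤ | out ⊤ | prev 1 | push {2,5}
  [8] u=1 | in ⊤ | out ⊤ | ==
  [9] u=3 | in ⊤ | out ⊤ | ==
  [10] u=2 | in ⊤ | out ⊤ | ==
  [11] u=5 | in ⊤ | out ⊤ | ==

Converged values:
  [0] ⊤
  [1] ⊤
  [2] ⊤
  [3] ⊤
  [4] ⊤
  [5] ⊤

⊤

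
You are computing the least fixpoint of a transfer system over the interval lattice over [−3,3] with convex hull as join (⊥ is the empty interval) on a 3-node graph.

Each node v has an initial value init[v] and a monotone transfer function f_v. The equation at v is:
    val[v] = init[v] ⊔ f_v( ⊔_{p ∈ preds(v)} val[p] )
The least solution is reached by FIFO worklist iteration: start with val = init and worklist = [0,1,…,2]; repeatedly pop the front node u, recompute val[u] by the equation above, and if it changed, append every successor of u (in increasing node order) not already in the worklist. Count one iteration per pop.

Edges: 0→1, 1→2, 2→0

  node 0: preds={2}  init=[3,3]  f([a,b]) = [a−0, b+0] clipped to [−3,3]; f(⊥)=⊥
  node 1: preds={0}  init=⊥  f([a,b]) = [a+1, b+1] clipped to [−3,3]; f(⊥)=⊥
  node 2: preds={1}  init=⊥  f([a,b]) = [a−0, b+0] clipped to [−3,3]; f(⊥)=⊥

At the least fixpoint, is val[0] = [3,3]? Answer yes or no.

yes

Worklist (4 pops):
  #1 pop 0: in=⊥ → [3,3] (no change)
  #2 pop 1: in=[3,3] → [3,3] (was ⊥); enqueue []
  #3 pop 2: in=[3,3] → [3,3] (was ⊥); enqueue [0]
  #4 pop 0: in=[3,3] → [3,3] (no change)

Fixpoint:
  val[0] = [3,3]
  val[1] = [3,3]
  val[2] = [3,3]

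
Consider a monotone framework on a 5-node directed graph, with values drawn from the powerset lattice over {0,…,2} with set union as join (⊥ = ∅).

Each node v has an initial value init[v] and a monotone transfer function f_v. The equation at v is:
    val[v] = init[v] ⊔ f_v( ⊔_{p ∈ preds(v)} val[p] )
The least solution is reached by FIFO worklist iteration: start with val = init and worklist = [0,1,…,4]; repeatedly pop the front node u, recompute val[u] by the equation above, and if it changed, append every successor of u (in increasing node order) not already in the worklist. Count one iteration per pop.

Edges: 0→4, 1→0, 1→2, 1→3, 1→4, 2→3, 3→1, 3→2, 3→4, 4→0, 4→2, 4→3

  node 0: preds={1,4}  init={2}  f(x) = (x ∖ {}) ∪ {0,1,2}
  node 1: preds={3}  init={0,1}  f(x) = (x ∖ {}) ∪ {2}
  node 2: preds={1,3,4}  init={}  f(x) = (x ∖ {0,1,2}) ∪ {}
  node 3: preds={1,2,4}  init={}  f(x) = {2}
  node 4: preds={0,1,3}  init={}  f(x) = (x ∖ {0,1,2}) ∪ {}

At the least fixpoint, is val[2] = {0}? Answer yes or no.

Trace (8 dequeues):
  [1] u=0 | in {0,1} | out {0,1,2} | prev {2} | push {}
  [2] u=1 | in {} | out {0,1,2} | prev {0,1} | push {0}
  [3] u=2 | in {0,1,2} | out {} | ==
  [4] u=3 | in {0,1,2} | out {2} | prev {} | push {1,2}
  [5] u=4 | in {0,1,2} | out {} | ==
  [6] u=0 | in {0,1,2} | out {0,1,2} | ==
  [7] u=1 | in {2} | out {0,1,2} | ==
  [8] u=2 | in {0,1,2} | out {} | ==

Converged values:
  [0] {0,1,2}
  [1] {0,1,2}
  [2] {}
  [3] {2}
  [4] {}

no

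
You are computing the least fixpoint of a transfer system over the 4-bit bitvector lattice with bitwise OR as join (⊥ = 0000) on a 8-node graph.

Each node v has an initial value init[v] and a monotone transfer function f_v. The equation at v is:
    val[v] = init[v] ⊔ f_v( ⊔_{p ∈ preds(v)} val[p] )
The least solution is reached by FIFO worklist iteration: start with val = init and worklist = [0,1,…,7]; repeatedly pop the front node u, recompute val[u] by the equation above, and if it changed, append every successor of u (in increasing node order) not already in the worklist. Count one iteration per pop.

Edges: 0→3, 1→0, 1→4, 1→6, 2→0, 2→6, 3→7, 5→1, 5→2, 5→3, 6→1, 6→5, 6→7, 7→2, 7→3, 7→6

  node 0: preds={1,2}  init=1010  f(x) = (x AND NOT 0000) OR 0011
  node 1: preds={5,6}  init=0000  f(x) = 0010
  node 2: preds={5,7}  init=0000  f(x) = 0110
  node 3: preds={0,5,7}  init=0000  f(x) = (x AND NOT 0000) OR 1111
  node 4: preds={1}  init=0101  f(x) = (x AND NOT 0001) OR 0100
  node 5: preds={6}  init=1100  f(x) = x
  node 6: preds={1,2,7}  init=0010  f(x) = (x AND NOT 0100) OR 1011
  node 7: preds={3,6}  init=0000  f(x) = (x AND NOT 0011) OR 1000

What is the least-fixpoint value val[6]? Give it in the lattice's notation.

1011

Trace (17 dequeues):
  [1] u=0 | in 0000 | out 1011 | prev 1010 | push {}
  [2] u=1 | in 1110 | out 0010 | prev 0000 | push {0}
  [3] u=2 | in 1100 | out 0110 | prev 0000 | push {}
  [4] u=3 | in 1111 | out 1111 | prev 0000 | push {}
  [5] u=4 | in 0010 | out 0111 | prev 0101 | push {}
  [6] u=5 | in 0010 | out 1110 | prev 1100 | push {1,2,3}
  [7] u=6 | in 0110 | out 1011 | prev 0010 | push {5}
  [8] u=7 | in 1111 | out 1100 | prev 0000 | push {6}
  [9] u=0 | in 0110 | out 1111 | prev 1011 | push {}
  [10] u=1 | in 1111 | out 0010 | ==
  [11] u=2 | in 1110 | out 0110 | ==
  [12] u=3 | in 1111 | out 1111 | ==
  [13] u=5 | in 1011 | out 1111 | prev 1110 | push {1,2,3}
  [14] u=6 | in 1110 | out 1011 | ==
  [15] u=1 | in 1111 | out 0010 | ==
  [16] u=2 | in 1111 | out 0110 | ==
  [17] u=3 | in 1111 | out 1111 | ==

Converged values:
  [0] 1111
  [1] 0010
  [2] 0110
  [3] 1111
  [4] 0111
  [5] 1111
  [6] 1011
  [7] 1100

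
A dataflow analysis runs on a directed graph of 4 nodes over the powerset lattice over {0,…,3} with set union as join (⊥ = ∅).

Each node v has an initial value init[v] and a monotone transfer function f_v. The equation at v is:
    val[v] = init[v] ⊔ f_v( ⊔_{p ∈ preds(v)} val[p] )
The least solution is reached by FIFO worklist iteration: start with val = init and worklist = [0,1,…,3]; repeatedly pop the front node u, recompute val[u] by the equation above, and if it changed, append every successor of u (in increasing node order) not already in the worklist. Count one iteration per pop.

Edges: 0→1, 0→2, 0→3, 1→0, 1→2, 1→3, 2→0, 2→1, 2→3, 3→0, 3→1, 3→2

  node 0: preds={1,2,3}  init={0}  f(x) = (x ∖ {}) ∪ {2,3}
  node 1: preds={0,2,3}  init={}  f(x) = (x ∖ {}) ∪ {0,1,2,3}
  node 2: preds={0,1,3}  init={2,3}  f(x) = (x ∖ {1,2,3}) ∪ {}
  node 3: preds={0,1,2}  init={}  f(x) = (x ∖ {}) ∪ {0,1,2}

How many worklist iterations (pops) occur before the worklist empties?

Trace (8 dequeues):
  [1] u=0 | in {2,3} | out {0,2,3} | prev {0} | push {}
  [2] u=1 | in {0,2,3} | out {0,1,2,3} | prev {} | push {0}
  [3] u=2 | in {0,1,2,3} | out {0,2,3} | prev {2,3} | push {1}
  [4] u=3 | in {0,1,2,3} | out {0,1,2,3} | prev {} | push {2}
  [5] u=0 | in {0,1,2,3} | out {0,1,2,3} | prev {0,2,3} | push {3}
  [6] u=1 | in {0,1,2,3} | out {0,1,2,3} | ==
  [7] u=2 | in {0,1,2,3} | out {0,2,3} | ==
  [8] u=3 | in {0,1,2,3} | out {0,1,2,3} | ==

Converged values:
  [0] {0,1,2,3}
  [1] {0,1,2,3}
  [2] {0,2,3}
  [3] {0,1,2,3}

8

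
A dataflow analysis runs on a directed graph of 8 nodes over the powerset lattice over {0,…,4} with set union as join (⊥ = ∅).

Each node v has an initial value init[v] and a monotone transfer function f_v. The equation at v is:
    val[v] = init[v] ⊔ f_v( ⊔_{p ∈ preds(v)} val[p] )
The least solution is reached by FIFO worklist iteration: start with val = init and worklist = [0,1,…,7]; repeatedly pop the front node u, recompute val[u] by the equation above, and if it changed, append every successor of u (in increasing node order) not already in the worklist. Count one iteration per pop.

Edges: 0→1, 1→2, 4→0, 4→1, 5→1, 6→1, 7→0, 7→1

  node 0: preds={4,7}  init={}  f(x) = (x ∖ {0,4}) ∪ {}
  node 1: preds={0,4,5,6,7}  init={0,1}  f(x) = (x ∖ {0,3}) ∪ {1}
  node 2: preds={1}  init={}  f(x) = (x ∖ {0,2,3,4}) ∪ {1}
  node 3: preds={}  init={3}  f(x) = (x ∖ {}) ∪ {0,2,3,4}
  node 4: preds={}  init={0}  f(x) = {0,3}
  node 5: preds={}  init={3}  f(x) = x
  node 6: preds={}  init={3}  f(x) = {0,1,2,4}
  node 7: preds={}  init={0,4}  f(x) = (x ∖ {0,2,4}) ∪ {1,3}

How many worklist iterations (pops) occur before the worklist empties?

Worklist (11 pops):
  #1 pop 0: in={0,4} → {} (no change)
  #2 pop 1: in={0,3,4} → {0,1,4} (was {0,1}); enqueue []
  #3 pop 2: in={0,1,4} → {1} (was {}); enqueue []
  #4 pop 3: in={} → {0,2,3,4} (was {3}); enqueue []
  #5 pop 4: in={} → {0,3} (was {0}); enqueue [0,1]
  #6 pop 5: in={} → {3} (no change)
  #7 pop 6: in={} → {0,1,2,3,4} (was {3}); enqueue []
  #8 pop 7: in={} → {0,1,3,4} (was {0,4}); enqueue []
  #9 pop 0: in={0,1,3,4} → {1,3} (was {}); enqueue []
  #10 pop 1: in={0,1,2,3,4} → {0,1,2,4} (was {0,1,4}); enqueue [2]
  #11 pop 2: in={0,1,2,4} → {1} (no change)

Fixpoint:
  val[0] = {1,3}
  val[1] = {0,1,2,4}
  val[2] = {1}
  val[3] = {0,2,3,4}
  val[4] = {0,3}
  val[5] = {3}
  val[6] = {0,1,2,3,4}
  val[7] = {0,1,3,4}

11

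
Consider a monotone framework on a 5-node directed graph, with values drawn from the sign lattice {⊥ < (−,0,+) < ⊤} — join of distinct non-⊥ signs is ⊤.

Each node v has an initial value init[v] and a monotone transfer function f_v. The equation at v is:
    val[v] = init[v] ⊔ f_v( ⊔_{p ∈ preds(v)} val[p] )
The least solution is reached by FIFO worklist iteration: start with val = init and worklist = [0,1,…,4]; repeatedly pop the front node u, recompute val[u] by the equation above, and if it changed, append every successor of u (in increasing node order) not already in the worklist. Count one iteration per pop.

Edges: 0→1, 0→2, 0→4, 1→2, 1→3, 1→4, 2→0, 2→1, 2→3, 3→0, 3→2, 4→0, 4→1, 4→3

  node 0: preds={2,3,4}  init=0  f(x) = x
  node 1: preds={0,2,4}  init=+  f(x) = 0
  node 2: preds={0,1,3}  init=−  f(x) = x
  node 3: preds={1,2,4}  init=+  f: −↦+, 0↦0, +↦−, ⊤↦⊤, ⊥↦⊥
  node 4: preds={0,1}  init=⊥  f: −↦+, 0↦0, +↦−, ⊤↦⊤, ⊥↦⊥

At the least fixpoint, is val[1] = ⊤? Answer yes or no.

yes

Iteration log — 9 steps:
  step 1. node 0  ⊔preds=⊤  new=⊤  old=0  +wl: 
  step 2. node 1  ⊔preds=⊤  new=⊤  old=+  +wl: 
  step 3. node 2  ⊔preds=⊤  new=⊤  old=−  +wl: 0,1
  step 4. node 3  ⊔preds=⊤  new=⊤  old=+  +wl: 2
  step 5. node 4  ⊔preds=⊤  new=⊤  old=⊥  +wl: 3
  step 6. node 0  ⊔preds=⊤  new=⊤  stable
  step 7. node 1  ⊔preds=⊤  new=⊤  stable
  step 8. node 2  ⊔preds=⊤  new=⊤  stable
  step 9. node 3  ⊔preds=⊤  new=⊤  stable

Least fixpoint reached:
  node 0: ⊤
  node 1: ⊤
  node 2: ⊤
  node 3: ⊤
  node 4: ⊤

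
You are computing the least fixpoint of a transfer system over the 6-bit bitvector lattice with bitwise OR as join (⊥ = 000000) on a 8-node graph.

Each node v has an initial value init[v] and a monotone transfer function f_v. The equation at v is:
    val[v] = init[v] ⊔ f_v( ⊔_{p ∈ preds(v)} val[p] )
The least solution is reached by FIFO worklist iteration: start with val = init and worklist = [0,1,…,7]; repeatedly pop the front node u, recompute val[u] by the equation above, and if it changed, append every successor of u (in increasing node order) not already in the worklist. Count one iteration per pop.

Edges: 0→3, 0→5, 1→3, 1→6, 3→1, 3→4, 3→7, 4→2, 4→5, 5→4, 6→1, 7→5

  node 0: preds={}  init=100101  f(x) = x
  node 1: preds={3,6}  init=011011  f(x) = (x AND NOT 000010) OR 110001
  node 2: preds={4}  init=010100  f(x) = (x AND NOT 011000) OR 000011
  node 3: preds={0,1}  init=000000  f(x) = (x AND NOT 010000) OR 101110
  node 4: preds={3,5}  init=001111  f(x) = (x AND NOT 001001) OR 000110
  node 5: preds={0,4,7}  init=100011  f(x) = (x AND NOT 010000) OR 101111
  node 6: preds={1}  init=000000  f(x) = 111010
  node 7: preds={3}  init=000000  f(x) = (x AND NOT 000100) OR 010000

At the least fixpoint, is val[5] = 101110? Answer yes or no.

no

Iteration log — 14 steps:
  step 1. node 0  ⊔preds=000000  new=100101  stable
  step 2. node 1  ⊔preds=000000  new=111011  old=011011  +wl: 
  step 3. node 2  ⊔preds=001111  new=010111  old=010100  +wl: 
  step 4. node 3  ⊔preds=111111  new=101111  old=000000  +wl: 1
  step 5. node 4  ⊔preds=101111  new=101111  old=001111  +wl: 2
  step 6. node 5  ⊔preds=101111  new=101111  old=100011  +wl: 4
  step 7. node 6  ⊔preds=111011  new=111010  old=000000  +wl: 
  step 8. node 7  ⊔preds=101111  new=111011  old=000000  +wl: 5
  step 9. node 1  ⊔preds=111111  new=111111  old=111011  +wl: 3,6
  step 10. node 2  ⊔preds=101111  new=110111  old=010111  +wl: 
  step 11. node 4  ⊔preds=101111  new=101111  stable
  step 12. node 5  ⊔preds=111111  new=101111  stable
  step 13. node 3  ⊔preds=111111  new=101111  stable
  step 14. node 6  ⊔preds=111111  new=111010  stable

Least fixpoint reached:
  node 0: 100101
  node 1: 111111
  node 2: 110111
  node 3: 101111
  node 4: 101111
  node 5: 101111
  node 6: 111010
  node 7: 111011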